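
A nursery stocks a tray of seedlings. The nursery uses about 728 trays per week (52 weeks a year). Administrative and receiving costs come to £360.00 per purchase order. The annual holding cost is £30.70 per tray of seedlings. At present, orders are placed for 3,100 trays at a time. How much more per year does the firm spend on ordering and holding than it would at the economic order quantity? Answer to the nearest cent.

Extra cost ≈ £23,054.22 per year

Annual demand D = 728 × 52 = 37,856.
EOQ = √(2DS/H) = √(2 × 37,856 × 360 / 30.7) ≈ 942.25.
Cost at Q* = (D/Q*)S + (Q*/2)H = √(2DSH) ≈ £28,926.96.
Cost at Q = 3,100: (37,856/3,100)×360 + (3,100/2)×30.7 = £4,396.18 + £47,585.00 = £51,981.18.
Excess = £51,981.18 − £28,926.96 = £23,054.22.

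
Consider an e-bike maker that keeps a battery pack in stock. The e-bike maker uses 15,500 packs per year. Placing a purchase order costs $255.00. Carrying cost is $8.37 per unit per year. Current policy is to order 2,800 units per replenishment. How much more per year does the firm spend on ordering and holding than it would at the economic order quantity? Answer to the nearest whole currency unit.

Extra cost ≈ $4,995 per year

EOQ = √(2DS/H) = √(2 × 15,500 × 255 / 8.37) ≈ 971.83.
Cost at Q* = (D/Q*)S + (Q*/2)H = √(2DSH) ≈ $8,134.18.
Cost at Q = 2,800: (15,500/2,800)×255 + (2,800/2)×8.37 = $1,411.61 + $11,718.00 = $13,129.61.
Excess = $13,129.61 − $8,134.18 = $4,995.43.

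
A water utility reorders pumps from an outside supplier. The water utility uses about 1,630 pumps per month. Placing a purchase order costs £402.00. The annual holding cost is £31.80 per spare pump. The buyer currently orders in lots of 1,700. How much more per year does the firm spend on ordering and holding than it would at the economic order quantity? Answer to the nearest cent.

Annual demand D = 1,630 × 12 = 19,560.
EOQ = √(2DS/H) = √(2 × 19,560 × 402 / 31.8) ≈ 703.23.
Cost at Q* = (D/Q*)S + (Q*/2)H = √(2DSH) ≈ £22,362.79.
Cost at Q = 1,700: (19,560/1,700)×402 + (1,700/2)×31.8 = £4,625.36 + £27,030.00 = £31,655.36.
Excess = £31,655.36 − £22,362.79 = £9,292.57.

Extra cost ≈ £9,292.57 per year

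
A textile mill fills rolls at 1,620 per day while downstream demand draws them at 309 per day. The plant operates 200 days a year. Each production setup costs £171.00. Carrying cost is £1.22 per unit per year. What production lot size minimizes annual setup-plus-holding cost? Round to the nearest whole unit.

Q* ≈ 4,627 rolls

Annual demand D = 309 × 200 = 61,800.
Production build-up factor (1 − d/p) = 1 − 309/1,620 = 0.8093.
Q* = √(2DS / (H(1 − d/p))) = √(2 × 61,800 × 171 / (1.22 × 0.8093)).
= √(21,135,600 / 0.9873) ≈ 4626.830.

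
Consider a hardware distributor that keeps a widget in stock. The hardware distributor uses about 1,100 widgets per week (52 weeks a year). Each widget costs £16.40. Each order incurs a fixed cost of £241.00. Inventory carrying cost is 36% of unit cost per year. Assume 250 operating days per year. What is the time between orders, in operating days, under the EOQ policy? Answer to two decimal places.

Annual demand D = 1,100 × 52 = 57,200.
Holding cost H = 0.36 × £16.40 = £5.9040 per unit per year.
The optimal lot size = √(2DS/H) = √(2 × 57,200 × 241 / 5.904) ≈ 2160.97.
Cycle time = Q*/D × 250 = 2160.97 / 57,200 × 250 ≈ 9.445 days.

T ≈ 9.44 days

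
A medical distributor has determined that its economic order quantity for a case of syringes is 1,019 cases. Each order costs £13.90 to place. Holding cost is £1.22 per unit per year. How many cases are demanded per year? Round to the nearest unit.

Invert the EOQ relation Q*² = 2DS/H.
From Q* = √(2DS/H): D = Q*²H / (2S) = 1,019² × 1.22 / (2 × 13.9) = 45568.360.

D ≈ 45,568 cases per year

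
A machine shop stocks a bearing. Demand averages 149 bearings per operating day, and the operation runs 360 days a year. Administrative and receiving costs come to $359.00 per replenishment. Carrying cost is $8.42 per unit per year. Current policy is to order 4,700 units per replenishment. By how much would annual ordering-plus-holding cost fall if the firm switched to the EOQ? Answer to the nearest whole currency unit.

Extra cost ≈ $5,876 per year

Annual demand D = 149 × 360 = 53,640.
EOQ = √(2DS/H) = √(2 × 53,640 × 359 / 8.42) ≈ 2138.70.
Cost at Q* = (D/Q*)S + (Q*/2)H = √(2DSH) ≈ $18,007.88.
Cost at Q = 4,700: (53,640/4,700)×359 + (4,700/2)×8.42 = $4,097.18 + $19,787.00 = $23,884.18.
Excess = $23,884.18 − $18,007.88 = $5,876.30.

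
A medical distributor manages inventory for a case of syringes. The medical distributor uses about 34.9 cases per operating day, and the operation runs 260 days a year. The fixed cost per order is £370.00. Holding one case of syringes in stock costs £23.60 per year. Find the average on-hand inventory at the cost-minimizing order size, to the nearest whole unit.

Annual demand D = 34.9 × 260 = 9,074.
EOQ = √(2DS/H) = √(2 × 9,074 × 370 / 23.6) ≈ 533.41.
Average inventory = Q*/2 ≈ 533.41 / 2 = 266.704.

Average inventory ≈ 267 cases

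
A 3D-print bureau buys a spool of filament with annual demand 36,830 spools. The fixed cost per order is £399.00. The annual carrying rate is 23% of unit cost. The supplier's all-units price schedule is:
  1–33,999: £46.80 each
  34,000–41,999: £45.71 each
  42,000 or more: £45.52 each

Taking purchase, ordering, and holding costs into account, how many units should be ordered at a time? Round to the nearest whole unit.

Holding cost per unit per year at price C is H = 0.23·C.
For each price level, check whether its EOQ is feasible; otherwise the best quantity at that price is the breakpoint.
EOQ at £46.80 = 1652.4 (feasible in tier 1): TC = 36,830×£46.80 + (36,830/1652.4)×399 + (1652.4/2)×0.23×£46.80 = £1,741,430.44.
EOQ at £45.71 = 1672.0 < 34000, so use break Q=34000: TC = 36,830×£45.71 + (36,830/34000.0)×399 + (34000.0/2)×0.23×£45.71 = £1,862,657.61.
EOQ at £45.52 = 1675.5 < 42000, so use break Q=42000: TC = 36,830×£45.52 + (36,830/42000.0)×399 + (42000.0/2)×0.23×£45.52 = £1,896,713.09.
Lowest total cost is £1,741,430.44 at Q = 1652.4.

Q* ≈ 1,652 spools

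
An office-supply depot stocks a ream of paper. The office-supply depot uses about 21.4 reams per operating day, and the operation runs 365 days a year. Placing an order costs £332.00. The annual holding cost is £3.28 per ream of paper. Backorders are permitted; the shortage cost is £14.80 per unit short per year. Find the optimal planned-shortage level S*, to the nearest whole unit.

Annual demand D = 21.4 × 365 = 7,811.
With planned backorders, Q* = √(2DS/H) · √((H+B)/B).
√(2DS/H) = √(2 × 7,811 × 332 / 3.28) = 1257.478.
√((H+B)/B) = √((3.28+14.8)/14.8) = 1.1053.
Q* ≈ 1389.853.
S* = Q* · H/(H+B) = 1389.853 × 3.28/18.08 ≈ 252.141.

S* ≈ 252 reams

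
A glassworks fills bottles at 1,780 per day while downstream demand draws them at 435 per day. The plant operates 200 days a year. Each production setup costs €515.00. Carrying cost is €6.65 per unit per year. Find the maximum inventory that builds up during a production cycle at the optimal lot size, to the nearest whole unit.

I_max ≈ 3,191 bottles

Annual demand D = 435 × 200 = 87,000.
Production build-up factor (1 − d/p) = 1 − 435/1,780 = 0.7556.
Q* = √(2DS / (H(1 − d/p))) = √(2 × 87,000 × 515 / (6.65 × 0.7556)).
= √(89,610,000 / 5.0249) ≈ 4222.953.
Maximum inventory = Q*(1 − d/p) = 4222.953 × 0.7556 ≈ 3190.939.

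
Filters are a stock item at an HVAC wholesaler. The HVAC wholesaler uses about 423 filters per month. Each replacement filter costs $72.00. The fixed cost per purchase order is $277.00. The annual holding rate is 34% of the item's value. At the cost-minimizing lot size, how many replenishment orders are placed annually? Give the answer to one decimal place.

N ≈ 15.0 orders per year

Annual demand D = 423 × 12 = 5,076.
Holding cost H = 0.34 × $72.00 = $24.4800 per unit per year.
The optimal lot size = √(2DS/H) = √(2 × 5,076 × 277 / 24.48) ≈ 338.93.
Orders per year = D / Q* = 5,076 / 338.93 ≈ 14.977.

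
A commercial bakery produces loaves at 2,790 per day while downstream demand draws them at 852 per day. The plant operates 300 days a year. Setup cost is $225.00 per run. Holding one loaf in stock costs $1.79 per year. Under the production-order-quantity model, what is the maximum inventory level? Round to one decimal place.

I_max ≈ 6,680.9 loaves

Annual demand D = 852 × 300 = 255,600.
Production build-up factor (1 − d/p) = 1 − 852/2,790 = 0.6946.
Q* = √(2DS / (H(1 − d/p))) = √(2 × 255,600 × 225 / (1.79 × 0.6946)).
= √(115,020,000 / 1.2434) ≈ 9618.013.
Maximum inventory = Q*(1 − d/p) = 9618.013 × 0.6946 ≈ 6680.900.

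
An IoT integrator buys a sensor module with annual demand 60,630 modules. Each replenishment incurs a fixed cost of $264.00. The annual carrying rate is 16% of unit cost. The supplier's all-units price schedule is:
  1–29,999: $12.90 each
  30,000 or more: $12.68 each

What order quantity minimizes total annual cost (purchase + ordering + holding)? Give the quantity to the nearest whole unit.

Q* ≈ 3,938 modules

Holding cost per unit per year at price C is H = 0.16·C.
For each price level, check whether its EOQ is feasible; otherwise the best quantity at that price is the breakpoint.
EOQ at $12.90 = 3938.3 (feasible in tier 1): TC = 60,630×$12.90 + (60,630/3938.3)×264 + (3938.3/2)×0.16×$12.90 = $790,255.60.
EOQ at $12.68 = 3972.3 < 30000, so use break Q=30000: TC = 60,630×$12.68 + (60,630/30000.0)×264 + (30000.0/2)×0.16×$12.68 = $799,753.94.
Lowest total cost is $790,255.60 at Q = 3938.3.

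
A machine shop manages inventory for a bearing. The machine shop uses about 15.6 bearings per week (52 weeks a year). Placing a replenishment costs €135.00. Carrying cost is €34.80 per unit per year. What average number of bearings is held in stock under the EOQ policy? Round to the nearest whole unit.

Annual demand D = 15.6 × 52 = 811.2.
The optimal lot size = √(2DS/H) = √(2 × 811.2 × 135 / 34.8) ≈ 79.33.
Average inventory = Q*/2 ≈ 79.33 / 2 = 39.667.

Average inventory ≈ 40 bearings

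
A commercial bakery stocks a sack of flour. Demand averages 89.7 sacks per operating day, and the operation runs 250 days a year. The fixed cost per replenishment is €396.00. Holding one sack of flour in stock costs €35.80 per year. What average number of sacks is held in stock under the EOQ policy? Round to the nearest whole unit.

Average inventory ≈ 352 sacks

Annual demand D = 89.7 × 250 = 22,425.
The optimal lot size = √(2DS/H) = √(2 × 22,425 × 396 / 35.8) ≈ 704.35.
Average inventory = Q*/2 ≈ 704.35 / 2 = 352.174.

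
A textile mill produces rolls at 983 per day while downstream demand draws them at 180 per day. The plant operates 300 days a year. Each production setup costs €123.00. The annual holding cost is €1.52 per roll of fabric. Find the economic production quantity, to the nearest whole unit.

Annual demand D = 180 × 300 = 54,000.
Production build-up factor (1 − d/p) = 1 − 180/983 = 0.8169.
Q* = √(2DS / (H(1 − d/p))) = √(2 × 54,000 × 123 / (1.52 × 0.8169)).
= √(13,284,000 / 1.2417) ≈ 3270.858.

Q* ≈ 3,271 rolls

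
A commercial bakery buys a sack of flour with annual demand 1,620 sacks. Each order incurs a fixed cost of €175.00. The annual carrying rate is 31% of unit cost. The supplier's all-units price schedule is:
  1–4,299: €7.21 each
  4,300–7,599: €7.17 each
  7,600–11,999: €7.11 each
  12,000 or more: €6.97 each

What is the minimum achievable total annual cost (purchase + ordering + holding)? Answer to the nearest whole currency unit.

Holding cost per unit per year at price C is H = 0.31·C.
Evaluate total cost at each tier's feasible EOQ or, if the EOQ is below the tier, at the tier's minimum quantity.
EOQ at €7.21 = 503.7 (feasible in tier 1): TC = 1,620×€7.21 + (1,620/503.7)×175 + (503.7/2)×0.31×€7.21 = €12,805.94.
EOQ at €7.17 = 505.1 < 4300, so use break Q=4300: TC = 1,620×€7.17 + (1,620/4300.0)×175 + (4300.0/2)×0.31×€7.17 = €16,460.14.
EOQ at €7.11 = 507.2 < 7600, so use break Q=7600: TC = 1,620×€7.11 + (1,620/7600.0)×175 + (7600.0/2)×0.31×€7.11 = €19,931.08.
EOQ at €6.97 = 512.3 < 12000, so use break Q=12000: TC = 1,620×€6.97 + (1,620/12000.0)×175 + (12000.0/2)×0.31×€6.97 = €24,279.22.
Lowest total cost among the candidates is at Q = 503.7.

TC* ≈ €12,806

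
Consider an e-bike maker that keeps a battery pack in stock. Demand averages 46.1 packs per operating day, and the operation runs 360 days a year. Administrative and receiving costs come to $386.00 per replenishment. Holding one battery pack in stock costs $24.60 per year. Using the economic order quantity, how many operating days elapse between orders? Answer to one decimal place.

Annual demand D = 46.1 × 360 = 16,596.
EOQ = √(2DS/H) = √(2 × 16,596 × 386 / 24.6) ≈ 721.68.
Cycle time = Q*/D × 360 = 721.68 / 16,596 × 360 ≈ 15.655 days.

T ≈ 15.7 days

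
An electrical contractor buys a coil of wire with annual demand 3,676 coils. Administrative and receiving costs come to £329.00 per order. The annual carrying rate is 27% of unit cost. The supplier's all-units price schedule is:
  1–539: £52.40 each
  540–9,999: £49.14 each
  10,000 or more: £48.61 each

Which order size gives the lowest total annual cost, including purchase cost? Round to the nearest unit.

Q* ≈ 540 coils

Holding cost per unit per year at price C is H = 0.27·C.
For each price level, check whether its EOQ is feasible; otherwise the best quantity at that price is the breakpoint.
EOQ at £52.40 = 413.5 (feasible in tier 1): TC = 3,676×£52.40 + (3,676/413.5)×329 + (413.5/2)×0.27×£52.40 = £198,472.30.
EOQ at £49.14 = 427.0 < 540, so use break Q=540: TC = 3,676×£49.14 + (3,676/540.0)×329 + (540.0/2)×0.27×£49.14 = £186,460.58.
EOQ at £48.61 = 429.3 < 10000, so use break Q=10000: TC = 3,676×£48.61 + (3,676/10000.0)×329 + (10000.0/2)×0.27×£48.61 = £244,434.80.
Lowest total cost is £186,460.58 at Q = 540.0.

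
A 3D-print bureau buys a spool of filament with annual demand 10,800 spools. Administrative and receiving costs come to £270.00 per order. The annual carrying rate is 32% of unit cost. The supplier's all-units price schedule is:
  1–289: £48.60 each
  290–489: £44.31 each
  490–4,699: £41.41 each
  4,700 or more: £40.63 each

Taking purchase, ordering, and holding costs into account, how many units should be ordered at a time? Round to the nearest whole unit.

Q* ≈ 663 spools

Holding cost per unit per year at price C is H = 0.32·C.
Evaluate total cost at each tier's feasible EOQ or, if the EOQ is below the tier, at the tier's minimum quantity.
Tier 1 (£48.60): EOQ = 612.4 exceeds tier's upper bound 289, so this tier is dominated.
Tier 2 (£44.31): EOQ = 641.3 exceeds tier's upper bound 489, so this tier is dominated.
EOQ at £41.41 = 663.4 (feasible in tier 3): TC = 10,800×£41.41 + (10,800/663.4)×270 + (663.4/2)×0.32×£41.41 = £456,018.96.
EOQ at £40.63 = 669.7 < 4700, so use break Q=4700: TC = 10,800×£40.63 + (10,800/4700.0)×270 + (4700.0/2)×0.32×£40.63 = £469,978.19.
Lowest total cost is £456,018.96 at Q = 663.4.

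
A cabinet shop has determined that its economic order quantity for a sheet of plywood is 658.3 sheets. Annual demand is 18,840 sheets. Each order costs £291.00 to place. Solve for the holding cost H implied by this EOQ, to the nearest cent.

H ≈ £25.30

Invert the EOQ relation Q*² = 2DS/H.
From Q* = √(2DS/H): H = 2DS / Q*² = 2 × 18,840 × 291 / 658.3² = 25.3021.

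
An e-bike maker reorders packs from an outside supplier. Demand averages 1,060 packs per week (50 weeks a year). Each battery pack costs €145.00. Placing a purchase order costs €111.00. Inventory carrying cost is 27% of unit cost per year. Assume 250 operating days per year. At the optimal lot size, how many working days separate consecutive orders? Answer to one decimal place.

T ≈ 2.6 days

Annual demand D = 1,060 × 50 = 53,000.
Holding cost H = 0.27 × €145.00 = €39.1500 per unit per year.
EOQ = √(2DS/H) = √(2 × 53,000 × 111 / 39.15) ≈ 548.21.
Cycle time = Q*/D × 250 = 548.21 / 53,000 × 250 ≈ 2.586 days.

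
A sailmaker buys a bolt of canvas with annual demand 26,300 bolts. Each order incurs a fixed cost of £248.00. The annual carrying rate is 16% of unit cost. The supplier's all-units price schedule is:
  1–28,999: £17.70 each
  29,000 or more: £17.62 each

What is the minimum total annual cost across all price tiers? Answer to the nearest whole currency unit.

Holding cost per unit per year at price C is H = 0.16·C.
For each price level, check whether its EOQ is feasible; otherwise the best quantity at that price is the breakpoint.
EOQ at £17.70 = 2146.2 (feasible in tier 1): TC = 26,300×£17.70 + (26,300/2146.2)×248 + (2146.2/2)×0.16×£17.70 = £471,588.06.
EOQ at £17.62 = 2151.1 < 29000, so use break Q=29000: TC = 26,300×£17.62 + (26,300/29000.0)×248 + (29000.0/2)×0.16×£17.62 = £504,509.31.
Lowest total cost among the candidates is at Q = 2146.2.

TC* ≈ £471,588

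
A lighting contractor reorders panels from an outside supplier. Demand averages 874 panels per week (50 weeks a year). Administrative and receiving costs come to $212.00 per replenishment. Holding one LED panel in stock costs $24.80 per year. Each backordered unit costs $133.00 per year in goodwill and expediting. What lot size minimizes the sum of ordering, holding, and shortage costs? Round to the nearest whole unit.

Q* ≈ 942 panels

Annual demand D = 874 × 50 = 43,700.
With planned backorders, Q* = √(2DS/H) · √((H+B)/B).
√(2DS/H) = √(2 × 43,700 × 212 / 24.8) = 864.366.
√((H+B)/B) = √((24.8+133)/133) = 1.0893.
Q* ≈ 941.511.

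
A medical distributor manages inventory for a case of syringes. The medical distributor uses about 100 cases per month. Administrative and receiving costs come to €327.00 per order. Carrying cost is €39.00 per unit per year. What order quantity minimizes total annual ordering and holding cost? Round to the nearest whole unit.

Annual demand D = 100 × 12 = 1,200.
EOQ = √(2DS / H) = √(2 × 1,200 × 327 / 39).
= √(784,800 / 39) = √20,123.0769 ≈ 141.856.

Q* ≈ 142 cases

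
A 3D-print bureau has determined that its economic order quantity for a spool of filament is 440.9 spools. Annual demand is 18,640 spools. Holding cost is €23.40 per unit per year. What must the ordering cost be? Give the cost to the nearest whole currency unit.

S ≈ €122

Squaring Q* = √(2DS/H) gives Q*² = 2DS/H.
From Q* = √(2DS/H): S = Q*²H / (2D) = 440.9² × 23.4 / (2 × 18,640) = 122.0169.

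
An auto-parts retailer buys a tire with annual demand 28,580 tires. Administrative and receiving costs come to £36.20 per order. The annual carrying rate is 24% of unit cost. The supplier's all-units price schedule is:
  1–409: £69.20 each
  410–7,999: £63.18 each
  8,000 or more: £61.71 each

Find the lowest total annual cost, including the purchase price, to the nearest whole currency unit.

Holding cost per unit per year at price C is H = 0.24·C.
Evaluate total cost at each tier's feasible EOQ or, if the EOQ is below the tier, at the tier's minimum quantity.
EOQ at £69.20 = 353.0 (feasible in tier 1): TC = 28,580×£69.20 + (28,580/353.0)×36.2 + (353.0/2)×0.24×£69.20 = £1,983,598.18.
EOQ at £63.18 = 369.4 < 410, so use break Q=410: TC = 28,580×£63.18 + (28,580/410.0)×36.2 + (410.0/2)×0.24×£63.18 = £1,811,316.26.
EOQ at £61.71 = 373.8 < 8000, so use break Q=8000: TC = 28,580×£61.71 + (28,580/8000.0)×36.2 + (8000.0/2)×0.24×£61.71 = £1,823,042.72.
Lowest total cost among the candidates is at Q = 410.0.

TC* ≈ £1,811,316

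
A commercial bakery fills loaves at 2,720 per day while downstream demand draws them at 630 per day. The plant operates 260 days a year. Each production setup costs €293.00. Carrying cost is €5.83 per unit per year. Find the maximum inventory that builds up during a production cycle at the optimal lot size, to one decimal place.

I_max ≈ 3,556.8 loaves

Annual demand D = 630 × 260 = 163,800.
Production build-up factor (1 − d/p) = 1 − 630/2,720 = 0.7684.
Q* = √(2DS / (H(1 − d/p))) = √(2 × 163,800 × 293 / (5.83 × 0.7684)).
= √(95,986,800 / 4.4797) ≈ 4628.953.
Maximum inventory = Q*(1 − d/p) = 4628.953 × 0.7684 ≈ 3556.806.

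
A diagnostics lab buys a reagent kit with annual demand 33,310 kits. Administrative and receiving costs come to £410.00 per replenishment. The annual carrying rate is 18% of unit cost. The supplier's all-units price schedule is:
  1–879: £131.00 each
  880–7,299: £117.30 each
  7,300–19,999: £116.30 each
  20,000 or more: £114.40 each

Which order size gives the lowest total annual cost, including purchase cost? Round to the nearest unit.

Holding cost per unit per year at price C is H = 0.18·C.
Candidates are each tier's EOQ (if it falls in that tier) and each price-break quantity.
Tier 1 (£131.00): EOQ = 1076.3 exceeds tier's upper bound 879, so this tier is dominated.
EOQ at £117.30 = 1137.4 (feasible in tier 2): TC = 33,310×£117.30 + (33,310/1137.4)×410 + (1137.4/2)×0.18×£117.30 = £3,931,277.83.
EOQ at £116.30 = 1142.3 < 7300, so use break Q=7300: TC = 33,310×£116.30 + (33,310/7300.0)×410 + (7300.0/2)×0.18×£116.30 = £3,952,232.94.
EOQ at £114.40 = 1151.7 < 20000, so use break Q=20000: TC = 33,310×£114.40 + (33,310/20000.0)×410 + (20000.0/2)×0.18×£114.40 = £4,017,266.85.
Lowest total cost is £3,931,277.83 at Q = 1137.4.

Q* ≈ 1,137 kits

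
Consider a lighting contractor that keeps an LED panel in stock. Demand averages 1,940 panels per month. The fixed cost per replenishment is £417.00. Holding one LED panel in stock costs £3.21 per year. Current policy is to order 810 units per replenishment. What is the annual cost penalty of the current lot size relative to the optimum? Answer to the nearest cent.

Extra cost ≈ £5,390.40 per year

Annual demand D = 1,940 × 12 = 23,280.
EOQ = √(2DS/H) = √(2 × 23,280 × 417 / 3.21) ≈ 2459.36.
Cost at Q* = (D/Q*)S + (Q*/2)H = √(2DSH) ≈ £7,894.54.
Cost at Q = 810: (23,280/810)×417 + (810/2)×3.21 = £11,984.89 + £1,300.05 = £13,284.94.
Excess = £13,284.94 − £7,894.54 = £5,390.40.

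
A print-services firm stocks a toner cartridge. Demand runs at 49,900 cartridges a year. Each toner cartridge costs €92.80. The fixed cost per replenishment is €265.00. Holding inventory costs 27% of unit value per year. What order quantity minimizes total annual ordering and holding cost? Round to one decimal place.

Q* ≈ 1,027.4 cartridges

Holding cost H = 0.27 × €92.80 = €25.0560 per unit per year.
EOQ = √(2DS / H) = √(2 × 49,900 × 265 / 25.056).
= √(26,447,000 / 25.056) = √1,055,515.645 ≈ 1027.383.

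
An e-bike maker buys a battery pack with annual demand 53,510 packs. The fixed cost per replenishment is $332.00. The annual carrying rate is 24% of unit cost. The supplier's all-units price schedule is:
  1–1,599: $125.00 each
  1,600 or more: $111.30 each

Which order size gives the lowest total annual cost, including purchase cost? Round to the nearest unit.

Q* ≈ 1,600 packs

Holding cost per unit per year at price C is H = 0.24·C.
Evaluate total cost at each tier's feasible EOQ or, if the EOQ is below the tier, at the tier's minimum quantity.
EOQ at $125.00 = 1088.3 (feasible in tier 1): TC = 53,510×$125.00 + (53,510/1088.3)×332 + (1088.3/2)×0.24×$125.00 = $6,721,398.42.
EOQ at $111.30 = 1153.3 < 1600, so use break Q=1600: TC = 53,510×$111.30 + (53,510/1600.0)×332 + (1600.0/2)×0.24×$111.30 = $5,988,135.92.
Lowest total cost is $5,988,135.92 at Q = 1600.0.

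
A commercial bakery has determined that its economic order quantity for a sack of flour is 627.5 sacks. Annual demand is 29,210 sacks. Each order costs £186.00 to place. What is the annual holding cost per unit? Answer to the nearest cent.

Invert the EOQ relation Q*² = 2DS/H.
From Q* = √(2DS/H): H = 2DS / Q*² = 2 × 29,210 × 186 / 627.5² = 27.5961.

H ≈ £27.60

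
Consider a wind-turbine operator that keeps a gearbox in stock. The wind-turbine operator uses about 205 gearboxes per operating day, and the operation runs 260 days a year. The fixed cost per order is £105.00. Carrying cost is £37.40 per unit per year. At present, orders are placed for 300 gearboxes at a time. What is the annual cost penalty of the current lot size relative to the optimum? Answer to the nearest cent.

Annual demand D = 205 × 260 = 53,300.
EOQ = √(2DS/H) = √(2 × 53,300 × 105 / 37.4) ≈ 547.06.
Cost at Q* = (D/Q*)S + (Q*/2)H = √(2DSH) ≈ £20,460.16.
Cost at Q = 300: (53,300/300)×105 + (300/2)×37.4 = £18,655.00 + £5,610.00 = £24,265.00.
Excess = £24,265.00 − £20,460.16 = £3,804.84.

Extra cost ≈ £3,804.84 per year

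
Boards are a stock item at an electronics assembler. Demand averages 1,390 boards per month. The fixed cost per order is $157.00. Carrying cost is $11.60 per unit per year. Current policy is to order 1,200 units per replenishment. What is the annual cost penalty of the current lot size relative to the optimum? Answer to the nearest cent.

Annual demand D = 1,390 × 12 = 16,680.
EOQ = √(2DS/H) = √(2 × 16,680 × 157 / 11.6) ≈ 671.95.
Cost at Q* = (D/Q*)S + (Q*/2)H = √(2DSH) ≈ $7,794.56.
Cost at Q = 1,200: (16,680/1,200)×157 + (1,200/2)×11.6 = $2,182.30 + $6,960.00 = $9,142.30.
Excess = $9,142.30 − $7,794.56 = $1,347.74.

Extra cost ≈ $1,347.74 per year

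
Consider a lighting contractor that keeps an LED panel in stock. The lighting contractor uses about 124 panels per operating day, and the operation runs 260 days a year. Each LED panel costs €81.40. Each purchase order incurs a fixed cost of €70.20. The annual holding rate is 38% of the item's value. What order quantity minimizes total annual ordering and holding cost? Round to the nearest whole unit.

Q* ≈ 383 panels

Annual demand D = 124 × 260 = 32,240.
Holding cost H = 0.38 × €81.40 = €30.9320 per unit per year.
EOQ = √(2DS / H) = √(2 × 32,240 × 70.2 / 30.932).
= √(4,526,496 / 30.932) = √146,336.9973 ≈ 382.540.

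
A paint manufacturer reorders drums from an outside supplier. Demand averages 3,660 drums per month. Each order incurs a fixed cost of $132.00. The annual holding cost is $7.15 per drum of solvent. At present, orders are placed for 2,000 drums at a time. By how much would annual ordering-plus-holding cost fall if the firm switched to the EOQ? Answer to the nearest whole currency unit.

Extra cost ≈ $944 per year

Annual demand D = 3,660 × 12 = 43,920.
EOQ = √(2DS/H) = √(2 × 43,920 × 132 / 7.15) ≈ 1273.44.
Cost at Q* = (D/Q*)S + (Q*/2)H = √(2DSH) ≈ $9,105.13.
Cost at Q = 2,000: (43,920/2,000)×132 + (2,000/2)×7.15 = $2,898.72 + $7,150.00 = $10,048.72.
Excess = $10,048.72 − $9,105.13 = $943.59.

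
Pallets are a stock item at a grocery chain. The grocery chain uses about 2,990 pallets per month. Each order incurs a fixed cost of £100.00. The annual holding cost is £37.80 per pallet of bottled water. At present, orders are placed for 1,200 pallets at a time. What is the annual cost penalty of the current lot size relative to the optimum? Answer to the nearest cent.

Extra cost ≈ £9,200.25 per year

Annual demand D = 2,990 × 12 = 35,880.
EOQ = √(2DS/H) = √(2 × 35,880 × 100 / 37.8) ≈ 435.71.
Cost at Q* = (D/Q*)S + (Q*/2)H = √(2DSH) ≈ £16,469.75.
Cost at Q = 1,200: (35,880/1,200)×100 + (1,200/2)×37.8 = £2,990.00 + £22,680.00 = £25,670.00.
Excess = £25,670.00 − £16,469.75 = £9,200.25.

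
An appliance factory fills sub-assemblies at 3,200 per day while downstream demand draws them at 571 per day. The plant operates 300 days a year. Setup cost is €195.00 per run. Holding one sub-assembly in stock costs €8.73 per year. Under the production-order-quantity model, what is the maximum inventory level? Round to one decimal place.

I_max ≈ 2,507.4 sub-assemblies

Annual demand D = 571 × 300 = 171,300.
Production build-up factor (1 − d/p) = 1 − 571/3,200 = 0.8216.
Q* = √(2DS / (H(1 − d/p))) = √(2 × 171,300 × 195 / (8.73 × 0.8216)).
= √(66,807,000 / 7.1722) ≈ 3051.993.
Maximum inventory = Q*(1 − d/p) = 3051.993 × 0.8216 ≈ 2507.403.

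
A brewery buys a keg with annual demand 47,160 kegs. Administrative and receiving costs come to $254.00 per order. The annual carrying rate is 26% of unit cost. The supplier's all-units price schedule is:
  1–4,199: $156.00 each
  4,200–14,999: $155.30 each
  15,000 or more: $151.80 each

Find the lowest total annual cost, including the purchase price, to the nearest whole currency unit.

TC* ≈ $7,388,132

Holding cost per unit per year at price C is H = 0.26·C.
For each price level, check whether its EOQ is feasible; otherwise the best quantity at that price is the breakpoint.
EOQ at $156.00 = 768.5 (feasible in tier 1): TC = 47,160×$156.00 + (47,160/768.5)×254 + (768.5/2)×0.26×$156.00 = $7,388,132.22.
EOQ at $155.30 = 770.3 < 4200, so use break Q=4200: TC = 47,160×$155.30 + (47,160/4200.0)×254 + (4200.0/2)×0.26×$155.30 = $7,411,593.86.
EOQ at $151.80 = 779.1 < 15000, so use break Q=15000: TC = 47,160×$151.80 + (47,160/15000.0)×254 + (15000.0/2)×0.26×$151.80 = $7,455,696.58.
Lowest total cost among the candidates is at Q = 768.5.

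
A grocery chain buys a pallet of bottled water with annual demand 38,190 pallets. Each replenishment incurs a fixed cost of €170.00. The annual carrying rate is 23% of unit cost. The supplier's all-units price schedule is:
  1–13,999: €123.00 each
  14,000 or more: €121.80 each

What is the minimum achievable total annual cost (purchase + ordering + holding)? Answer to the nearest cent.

TC* ≈ €4,716,535.97

Holding cost per unit per year at price C is H = 0.23·C.
Evaluate total cost at each tier's feasible EOQ or, if the EOQ is below the tier, at the tier's minimum quantity.
EOQ at €123.00 = 677.5 (feasible in tier 1): TC = 38,190×€123.00 + (38,190/677.5)×170 + (677.5/2)×0.23×€123.00 = €4,716,535.97.
EOQ at €121.80 = 680.8 < 14000, so use break Q=14000: TC = 38,190×€121.80 + (38,190/14000.0)×170 + (14000.0/2)×0.23×€121.80 = €4,848,103.74.
Lowest total cost among the candidates is at Q = 677.5.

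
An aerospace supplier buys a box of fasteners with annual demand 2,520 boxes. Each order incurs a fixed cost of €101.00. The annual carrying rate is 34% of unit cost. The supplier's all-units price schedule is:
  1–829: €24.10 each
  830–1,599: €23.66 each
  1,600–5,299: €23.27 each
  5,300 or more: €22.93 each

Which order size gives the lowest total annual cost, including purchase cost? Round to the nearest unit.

Q* ≈ 249 boxes

Holding cost per unit per year at price C is H = 0.34·C.
Evaluate total cost at each tier's feasible EOQ or, if the EOQ is below the tier, at the tier's minimum quantity.
EOQ at €24.10 = 249.2 (feasible in tier 1): TC = 2,520×€24.10 + (2,520/249.2)×101 + (249.2/2)×0.34×€24.10 = €62,774.32.
EOQ at €23.66 = 251.6 < 830, so use break Q=830: TC = 2,520×€23.66 + (2,520/830.0)×101 + (830.0/2)×0.34×€23.66 = €63,268.28.
EOQ at €23.27 = 253.7 < 1600, so use break Q=1600: TC = 2,520×€23.27 + (2,520/1600.0)×101 + (1600.0/2)×0.34×€23.27 = €65,128.92.
EOQ at €22.93 = 255.5 < 5300, so use break Q=5300: TC = 2,520×€22.93 + (2,520/5300.0)×101 + (5300.0/2)×0.34×€22.93 = €78,491.55.
Lowest total cost is €62,774.32 at Q = 249.2.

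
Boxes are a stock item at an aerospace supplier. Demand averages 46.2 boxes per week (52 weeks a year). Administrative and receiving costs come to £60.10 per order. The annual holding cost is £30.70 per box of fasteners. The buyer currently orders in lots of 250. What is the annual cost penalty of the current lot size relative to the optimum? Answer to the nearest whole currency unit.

Annual demand D = 46.2 × 52 = 2,402.4.
EOQ = √(2DS/H) = √(2 × 2,402.4 × 60.1 / 30.7) ≈ 96.99.
Cost at Q* = (D/Q*)S + (Q*/2)H = √(2DSH) ≈ £2,977.45.
Cost at Q = 250: (2,402.4/250)×60.1 + (250/2)×30.7 = £577.54 + £3,837.50 = £4,415.04.
Excess = £4,415.04 − £2,977.45 = £1,437.59.

Extra cost ≈ £1,438 per year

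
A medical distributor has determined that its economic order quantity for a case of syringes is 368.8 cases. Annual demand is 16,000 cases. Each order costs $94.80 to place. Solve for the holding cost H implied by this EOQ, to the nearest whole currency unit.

H ≈ $22

Invert the EOQ relation Q*² = 2DS/H.
From Q* = √(2DS/H): H = 2DS / Q*² = 2 × 16,000 × 94.8 / 368.8² = 22.3037.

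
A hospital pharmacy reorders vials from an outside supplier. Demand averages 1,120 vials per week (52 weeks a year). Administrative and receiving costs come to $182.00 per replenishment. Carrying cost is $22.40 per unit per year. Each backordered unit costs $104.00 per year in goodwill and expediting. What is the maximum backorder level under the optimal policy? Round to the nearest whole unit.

Annual demand D = 1,120 × 52 = 58,240.
With planned backorders, Q* = √(2DS/H) · √((H+B)/B).
√(2DS/H) = √(2 × 58,240 × 182 / 22.4) = 972.831.
√((H+B)/B) = √((22.4+104)/104) = 1.1024.
Q* ≈ 1072.492.
S* = Q* · H/(H+B) = 1072.492 × 22.4/126.4 ≈ 190.062.

S* ≈ 190 vials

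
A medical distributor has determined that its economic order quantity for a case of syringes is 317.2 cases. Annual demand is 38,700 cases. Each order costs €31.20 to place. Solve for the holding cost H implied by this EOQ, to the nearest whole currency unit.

The basic EOQ model gives Q* = √(2DS/H); rearrange for the unknown.
From Q* = √(2DS/H): H = 2DS / Q*² = 2 × 38,700 × 31.2 / 317.2² = 24.0010.

H ≈ €24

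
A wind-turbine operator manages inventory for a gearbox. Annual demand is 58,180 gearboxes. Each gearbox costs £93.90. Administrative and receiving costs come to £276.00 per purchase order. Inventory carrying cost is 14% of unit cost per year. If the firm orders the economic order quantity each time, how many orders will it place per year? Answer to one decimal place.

N ≈ 37.2 orders per year

Holding cost H = 0.14 × £93.90 = £13.1460 per unit per year.
Q* = √(2DS/H) = √(2 × 58,180 × 276 / 13.146) ≈ 1563.00.
Orders per year = D / Q* = 58,180 / 1563.00 ≈ 37.223.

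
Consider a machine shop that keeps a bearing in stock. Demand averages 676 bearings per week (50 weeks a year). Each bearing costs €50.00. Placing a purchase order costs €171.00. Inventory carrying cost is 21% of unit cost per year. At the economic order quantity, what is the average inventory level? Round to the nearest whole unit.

Average inventory ≈ 525 bearings

Annual demand D = 676 × 50 = 33,800.
Holding cost H = 0.21 × €50.00 = €10.5000 per unit per year.
EOQ = √(2DS/H) = √(2 × 33,800 × 171 / 10.5) ≈ 1049.24.
Average inventory = Q*/2 ≈ 1049.24 / 2 = 524.622.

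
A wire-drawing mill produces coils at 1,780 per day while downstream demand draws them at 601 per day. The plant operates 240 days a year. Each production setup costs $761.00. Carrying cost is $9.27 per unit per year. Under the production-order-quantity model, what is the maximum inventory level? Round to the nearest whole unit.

I_max ≈ 3,961 coils

Annual demand D = 601 × 240 = 144,240.
Production build-up factor (1 − d/p) = 1 − 601/1,780 = 0.6624.
Q* = √(2DS / (H(1 − d/p))) = √(2 × 144,240 × 761 / (9.27 × 0.6624)).
= √(219,533,280 / 6.1401) ≈ 5979.480.
Maximum inventory = Q*(1 − d/p) = 5979.480 × 0.6624 ≈ 3960.566.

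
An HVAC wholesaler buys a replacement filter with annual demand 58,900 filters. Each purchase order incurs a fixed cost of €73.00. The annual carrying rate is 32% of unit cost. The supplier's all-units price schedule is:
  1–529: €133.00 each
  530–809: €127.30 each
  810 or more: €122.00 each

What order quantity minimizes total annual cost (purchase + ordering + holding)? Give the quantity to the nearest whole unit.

Q* ≈ 810 filters

Holding cost per unit per year at price C is H = 0.32·C.
For each price level, check whether its EOQ is feasible; otherwise the best quantity at that price is the breakpoint.
EOQ at €133.00 = 449.5 (feasible in tier 1): TC = 58,900×€133.00 + (58,900/449.5)×73 + (449.5/2)×0.32×€133.00 = €7,852,830.88.
EOQ at €127.30 = 459.5 < 530, so use break Q=530: TC = 58,900×€127.30 + (58,900/530.0)×73 + (530.0/2)×0.32×€127.30 = €7,516,877.68.
EOQ at €122.00 = 469.3 < 810, so use break Q=810: TC = 58,900×€122.00 + (58,900/810.0)×73 + (810.0/2)×0.32×€122.00 = €7,206,919.47.
Lowest total cost is €7,206,919.47 at Q = 810.0.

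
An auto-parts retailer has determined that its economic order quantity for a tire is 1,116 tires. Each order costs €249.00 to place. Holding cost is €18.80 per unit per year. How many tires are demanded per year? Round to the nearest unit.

Squaring Q* = √(2DS/H) gives Q*² = 2DS/H.
From Q* = √(2DS/H): D = Q*²H / (2S) = 1,116² × 18.8 / (2 × 249) = 47017.214.

D ≈ 47,017 tires per year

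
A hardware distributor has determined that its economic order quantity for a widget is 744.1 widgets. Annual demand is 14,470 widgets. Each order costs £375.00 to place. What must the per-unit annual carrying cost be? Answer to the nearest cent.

H ≈ £19.60

The basic EOQ model gives Q* = √(2DS/H); rearrange for the unknown.
From Q* = √(2DS/H): H = 2DS / Q*² = 2 × 14,470 × 375 / 744.1² = 19.6005.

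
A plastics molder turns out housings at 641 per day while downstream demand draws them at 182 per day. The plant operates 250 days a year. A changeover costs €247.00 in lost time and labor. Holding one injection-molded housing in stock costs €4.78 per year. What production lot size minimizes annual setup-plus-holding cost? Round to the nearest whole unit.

Q* ≈ 2,563 housings

Annual demand D = 182 × 250 = 45,500.
Production build-up factor (1 − d/p) = 1 − 182/641 = 0.7161.
Q* = √(2DS / (H(1 − d/p))) = √(2 × 45,500 × 247 / (4.78 × 0.7161)).
= √(22,477,000 / 3.4228) ≈ 2562.583.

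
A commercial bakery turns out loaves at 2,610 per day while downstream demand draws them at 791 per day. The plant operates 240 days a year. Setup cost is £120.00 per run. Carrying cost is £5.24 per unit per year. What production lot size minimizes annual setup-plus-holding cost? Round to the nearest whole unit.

Annual demand D = 791 × 240 = 189,840.
Production build-up factor (1 − d/p) = 1 − 791/2,610 = 0.6969.
Q* = √(2DS / (H(1 − d/p))) = √(2 × 189,840 × 120 / (5.24 × 0.6969)).
= √(45,561,600 / 3.6519) ≈ 3532.139.

Q* ≈ 3,532 loaves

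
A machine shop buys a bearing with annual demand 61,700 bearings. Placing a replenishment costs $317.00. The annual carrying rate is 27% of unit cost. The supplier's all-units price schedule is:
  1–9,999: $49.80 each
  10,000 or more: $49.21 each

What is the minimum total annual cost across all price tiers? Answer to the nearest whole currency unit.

Holding cost per unit per year at price C is H = 0.27·C.
For each price level, check whether its EOQ is feasible; otherwise the best quantity at that price is the breakpoint.
EOQ at $49.80 = 1705.7 (feasible in tier 1): TC = 61,700×$49.80 + (61,700/1705.7)×317 + (1705.7/2)×0.27×$49.80 = $3,095,594.21.
EOQ at $49.21 = 1715.8 < 10000, so use break Q=10000: TC = 61,700×$49.21 + (61,700/10000.0)×317 + (10000.0/2)×0.27×$49.21 = $3,104,646.39.
Lowest total cost among the candidates is at Q = 1705.7.

TC* ≈ $3,095,594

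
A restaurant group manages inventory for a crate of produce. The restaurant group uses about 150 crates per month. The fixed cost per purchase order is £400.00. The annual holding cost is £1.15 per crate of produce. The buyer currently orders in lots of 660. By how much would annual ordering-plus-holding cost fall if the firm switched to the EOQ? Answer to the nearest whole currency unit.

Annual demand D = 150 × 12 = 1,800.
EOQ = √(2DS/H) = √(2 × 1,800 × 400 / 1.15) ≈ 1119.01.
Cost at Q* = (D/Q*)S + (Q*/2)H = √(2DSH) ≈ £1,286.86.
Cost at Q = 660: (1,800/660)×400 + (660/2)×1.15 = £1,090.91 + £379.50 = £1,470.41.
Excess = £1,470.41 − £1,286.86 = £183.55.

Extra cost ≈ £184 per year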